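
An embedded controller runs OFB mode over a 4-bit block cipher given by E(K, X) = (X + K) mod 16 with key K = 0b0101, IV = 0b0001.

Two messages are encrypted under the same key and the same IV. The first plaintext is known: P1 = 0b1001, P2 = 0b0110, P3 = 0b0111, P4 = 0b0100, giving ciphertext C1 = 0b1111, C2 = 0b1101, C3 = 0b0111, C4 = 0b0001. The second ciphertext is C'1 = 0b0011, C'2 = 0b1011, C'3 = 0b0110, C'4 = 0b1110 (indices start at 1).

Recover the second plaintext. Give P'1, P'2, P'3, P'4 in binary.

P'1 = 0b0101, P'2 = 0b0000, P'3 = 0b0110, P'4 = 0b1011

In OFB with a reused IV, both messages share the same keystream S_i, so C_i ⊕ C'_i = P_i ⊕ P'_i and thus P'_i = P_i ⊕ C_i ⊕ C'_i.
P'1: 0b1001 ⊕ 0b1111 ⊕ 0b0011 = 0b0101.
P'2: 0b0110 ⊕ 0b1101 ⊕ 0b1011 = 0b0000.
P'3: 0b0111 ⊕ 0b0111 ⊕ 0b0110 = 0b0110.
P'4: 0b0100 ⊕ 0b0001 ⊕ 0b1110 = 0b1011.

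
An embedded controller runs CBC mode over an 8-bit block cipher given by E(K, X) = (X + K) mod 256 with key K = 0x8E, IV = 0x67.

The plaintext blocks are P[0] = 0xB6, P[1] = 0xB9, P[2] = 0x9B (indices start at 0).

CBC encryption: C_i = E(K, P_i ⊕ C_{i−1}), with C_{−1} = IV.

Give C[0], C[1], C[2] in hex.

C[0] = 0x5F, C[1] = 0x74, C[2] = 0x7D

C[0]: P[0] ⊕ 0x67 = 0xD1; E(K, 0xD1) = 0x5F.
C[1]: P[1] ⊕ 0x5F = 0xE6; E(K, 0xE6) = 0x74.
C[2]: P[2] ⊕ 0x74 = 0xEF; E(K, 0xEF) = 0x7D.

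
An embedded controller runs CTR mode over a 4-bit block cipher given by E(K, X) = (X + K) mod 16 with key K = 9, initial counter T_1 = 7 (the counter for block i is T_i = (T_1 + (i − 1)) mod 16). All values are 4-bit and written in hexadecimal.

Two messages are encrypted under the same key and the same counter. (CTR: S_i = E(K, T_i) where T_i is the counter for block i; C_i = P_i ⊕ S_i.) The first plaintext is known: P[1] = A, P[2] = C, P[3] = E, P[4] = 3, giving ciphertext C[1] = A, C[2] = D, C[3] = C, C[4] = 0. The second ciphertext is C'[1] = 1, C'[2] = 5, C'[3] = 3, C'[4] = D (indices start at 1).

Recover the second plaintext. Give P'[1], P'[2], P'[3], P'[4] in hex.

P'[1] = 1, P'[2] = 4, P'[3] = 1, P'[4] = E

In CTR with a reused counter, both messages share the same keystream S_i, so C_i ⊕ C'_i = P_i ⊕ P'_i and thus P'_i = P_i ⊕ C_i ⊕ C'_i.
P'[1]: A ⊕ A ⊕ 1 = 1.
P'[2]: C ⊕ D ⊕ 5 = 4.
P'[3]: E ⊕ C ⊕ 3 = 1.
P'[4]: 3 ⊕ 0 ⊕ D = E.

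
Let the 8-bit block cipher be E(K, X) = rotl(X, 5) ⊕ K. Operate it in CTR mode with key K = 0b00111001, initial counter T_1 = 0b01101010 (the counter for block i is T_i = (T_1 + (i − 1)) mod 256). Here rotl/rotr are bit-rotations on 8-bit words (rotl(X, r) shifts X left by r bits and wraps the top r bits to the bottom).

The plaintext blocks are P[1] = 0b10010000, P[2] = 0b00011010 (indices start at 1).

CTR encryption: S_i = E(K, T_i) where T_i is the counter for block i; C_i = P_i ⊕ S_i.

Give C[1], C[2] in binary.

C[1]: T = 0b01101010, S = E(K, T) = 0b01110100; 0b10010000 ⊕ 0b01110100 = 0b11100100.
C[2]: T = 0b01101011, S = E(K, T) = 0b01010100; 0b00011010 ⊕ 0b01010100 = 0b01001110.

C[1] = 0b11100100, C[2] = 0b01001110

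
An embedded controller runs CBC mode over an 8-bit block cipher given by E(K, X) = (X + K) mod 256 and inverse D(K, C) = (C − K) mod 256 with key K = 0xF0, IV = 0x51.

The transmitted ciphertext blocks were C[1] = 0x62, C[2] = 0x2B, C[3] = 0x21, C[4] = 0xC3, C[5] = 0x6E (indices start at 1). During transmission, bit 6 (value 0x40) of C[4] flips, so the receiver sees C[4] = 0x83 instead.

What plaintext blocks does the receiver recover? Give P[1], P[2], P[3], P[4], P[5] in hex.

CBC decryption: P_i = D(K, C_i) ⊕ C_{i−1}, with C_{0} = IV.
Only C[4] changed, to 0x83. In CBC, a change in C_i garbles P_i and flips the same bit in P_{i+1}. Decrypting the received ciphertext:
P[1]: D(K, 0x62) = 0x72; 0x72 ⊕ 0x51 = 0x23.
P[2]: D(K, 0x2B) = 0x3B; 0x3B ⊕ 0x62 = 0x59.
P[3]: D(K, 0x21) = 0x31; 0x31 ⊕ 0x2B = 0x1A.
P[4]: D(K, 0x83) = 0x93; 0x93 ⊕ 0x21 = 0xB2.
P[5]: D(K, 0x6E) = 0x7E; 0x7E ⊕ 0x83 = 0xFD.
Blocks that differ from the original plaintext: P[4], P[5].

P[1] = 0x23, P[2] = 0x59, P[3] = 0x1A, P[4] = 0xB2, P[5] = 0xFD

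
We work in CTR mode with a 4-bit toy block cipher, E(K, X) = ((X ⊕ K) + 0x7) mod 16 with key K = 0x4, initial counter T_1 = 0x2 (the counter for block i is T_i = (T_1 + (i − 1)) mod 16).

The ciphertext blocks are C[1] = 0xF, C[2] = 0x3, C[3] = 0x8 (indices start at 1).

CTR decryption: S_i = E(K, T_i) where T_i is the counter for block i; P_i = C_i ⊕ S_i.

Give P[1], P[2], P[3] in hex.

P[1]: T = 0x2, S = E(K, T) = 0xD; 0xF ⊕ 0xD = 0x2.
P[2]: T = 0x3, S = E(K, T) = 0xE; 0x3 ⊕ 0xE = 0xD.
P[3]: T = 0x4, S = E(K, T) = 0x7; 0x8 ⊕ 0x7 = 0xF.

P[1] = 0x2, P[2] = 0xD, P[3] = 0xF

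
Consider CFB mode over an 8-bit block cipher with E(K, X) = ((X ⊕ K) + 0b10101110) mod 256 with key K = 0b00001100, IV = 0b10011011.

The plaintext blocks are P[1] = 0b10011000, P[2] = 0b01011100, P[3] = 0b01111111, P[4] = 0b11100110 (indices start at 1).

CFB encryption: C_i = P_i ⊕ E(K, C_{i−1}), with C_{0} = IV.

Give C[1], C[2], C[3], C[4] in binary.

C[1] = 0b11011101, C[2] = 0b00100011, C[3] = 0b10100010, C[4] = 0b10111010

C[1]: E(K, 0b10011011) = 0b01000101; 0b10011000 ⊕ 0b01000101 = 0b11011101.
C[2]: E(K, 0b11011101) = 0b01111111; 0b01011100 ⊕ 0b01111111 = 0b00100011.
C[3]: E(K, 0b00100011) = 0b11011101; 0b01111111 ⊕ 0b11011101 = 0b10100010.
C[4]: E(K, 0b10100010) = 0b01011100; 0b11100110 ⊕ 0b01011100 = 0b10111010.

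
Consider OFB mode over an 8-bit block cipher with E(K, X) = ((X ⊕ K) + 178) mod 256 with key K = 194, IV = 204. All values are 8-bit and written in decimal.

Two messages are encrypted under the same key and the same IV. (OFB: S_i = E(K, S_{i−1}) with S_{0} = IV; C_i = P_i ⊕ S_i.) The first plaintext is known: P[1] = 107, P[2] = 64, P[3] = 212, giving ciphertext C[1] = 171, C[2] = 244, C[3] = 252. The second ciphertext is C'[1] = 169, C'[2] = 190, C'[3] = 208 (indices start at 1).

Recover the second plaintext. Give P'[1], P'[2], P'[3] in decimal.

P'[1] = 105, P'[2] = 10, P'[3] = 248

In OFB with a reused IV, both messages share the same keystream S_i, so C_i ⊕ C'_i = P_i ⊕ P'_i and thus P'_i = P_i ⊕ C_i ⊕ C'_i.
P'[1]: 107 ⊕ 171 ⊕ 169 = 105.
P'[2]: 64 ⊕ 244 ⊕ 190 = 10.
P'[3]: 212 ⊕ 252 ⊕ 208 = 248.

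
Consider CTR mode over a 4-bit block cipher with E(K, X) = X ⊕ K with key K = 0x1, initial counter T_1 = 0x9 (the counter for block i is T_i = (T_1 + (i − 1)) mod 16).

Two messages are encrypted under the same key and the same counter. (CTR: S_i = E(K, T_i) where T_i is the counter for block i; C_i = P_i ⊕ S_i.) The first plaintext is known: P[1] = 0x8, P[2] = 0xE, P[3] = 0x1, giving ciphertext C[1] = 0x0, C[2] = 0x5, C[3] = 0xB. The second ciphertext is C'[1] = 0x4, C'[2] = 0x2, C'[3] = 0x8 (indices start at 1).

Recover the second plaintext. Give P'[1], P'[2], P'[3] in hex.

P'[1] = 0xC, P'[2] = 0x9, P'[3] = 0x2

In CTR with a reused counter, both messages share the same keystream S_i, so C_i ⊕ C'_i = P_i ⊕ P'_i and thus P'_i = P_i ⊕ C_i ⊕ C'_i.
P'[1]: 0x8 ⊕ 0x0 ⊕ 0x4 = 0xC.
P'[2]: 0xE ⊕ 0x5 ⊕ 0x2 = 0x9.
P'[3]: 0x1 ⊕ 0xB ⊕ 0x8 = 0x2.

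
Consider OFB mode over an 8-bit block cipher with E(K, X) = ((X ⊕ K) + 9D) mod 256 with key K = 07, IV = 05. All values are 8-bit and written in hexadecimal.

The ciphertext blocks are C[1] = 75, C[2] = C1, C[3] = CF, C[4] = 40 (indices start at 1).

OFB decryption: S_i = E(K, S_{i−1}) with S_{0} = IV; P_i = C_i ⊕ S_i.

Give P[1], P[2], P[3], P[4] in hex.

P[1]: S = E(K, 05) = 9F; 75 ⊕ 9F = EA.
P[2]: S = E(K, 9F) = 35; C1 ⊕ 35 = F4.
P[3]: S = E(K, 35) = CF; CF ⊕ CF = 00.
P[4]: S = E(K, CF) = 65; 40 ⊕ 65 = 25.

P[1] = EA, P[2] = F4, P[3] = 00, P[4] = 25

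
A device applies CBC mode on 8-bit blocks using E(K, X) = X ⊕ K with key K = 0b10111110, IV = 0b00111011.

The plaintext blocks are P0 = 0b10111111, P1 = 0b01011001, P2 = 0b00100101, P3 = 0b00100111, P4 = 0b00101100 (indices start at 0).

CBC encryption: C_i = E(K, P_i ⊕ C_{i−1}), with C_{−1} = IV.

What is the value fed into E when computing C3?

C0: P0 ⊕ 0b00111011 = 0b10000100; E(K, 0b10000100) = 0b00111010.
C1: P1 ⊕ 0b00111010 = 0b01100011; E(K, 0b01100011) = 0b11011101.
C2: P2 ⊕ 0b11011101 = 0b11111000; E(K, 0b11111000) = 0b01000110.
C3: P3 ⊕ 0b01000110 = 0b01100001; E(K, 0b01100001) = 0b11011111.
So the input to E for block 3 is 0b01100001.

0b01100001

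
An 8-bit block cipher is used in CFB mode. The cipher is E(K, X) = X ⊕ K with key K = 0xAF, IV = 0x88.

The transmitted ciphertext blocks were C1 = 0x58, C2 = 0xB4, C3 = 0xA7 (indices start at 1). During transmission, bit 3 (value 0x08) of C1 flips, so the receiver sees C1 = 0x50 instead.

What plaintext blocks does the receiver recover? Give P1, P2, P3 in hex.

P1 = 0x77, P2 = 0x4B, P3 = 0xBC

CFB decryption: P_i = C_i ⊕ E(K, C_{i−1}), with C_{0} = IV.
Only C1 changed, to 0x50. In CFB, a change in C_i flips the same bit in P_i and garbles P_{i+1}. Decrypting the received ciphertext:
P1: E(K, 0x88) = 0x27; 0x50 ⊕ 0x27 = 0x77.
P2: E(K, 0x50) = 0xFF; 0xB4 ⊕ 0xFF = 0x4B.
P3: E(K, 0xB4) = 0x1B; 0xA7 ⊕ 0x1B = 0xBC.
Blocks that differ from the original plaintext: P1, P2.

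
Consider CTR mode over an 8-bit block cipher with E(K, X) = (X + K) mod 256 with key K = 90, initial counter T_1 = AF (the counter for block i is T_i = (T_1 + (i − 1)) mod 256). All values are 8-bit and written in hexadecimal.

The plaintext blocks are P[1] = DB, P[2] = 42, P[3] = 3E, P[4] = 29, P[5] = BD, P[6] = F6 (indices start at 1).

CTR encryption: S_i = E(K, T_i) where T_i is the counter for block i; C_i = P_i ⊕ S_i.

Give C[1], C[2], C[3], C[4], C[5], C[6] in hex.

C[1] = E4, C[2] = 02, C[3] = 7F, C[4] = 6B, C[5] = FE, C[6] = B2

C[1]: T = AF, S = E(K, T) = 3F; DB ⊕ 3F = E4.
C[2]: T = B0, S = E(K, T) = 40; 42 ⊕ 40 = 02.
C[3]: T = B1, S = E(K, T) = 41; 3E ⊕ 41 = 7F.
C[4]: T = B2, S = E(K, T) = 42; 29 ⊕ 42 = 6B.
C[5]: T = B3, S = E(K, T) = 43; BD ⊕ 43 = FE.
C[6]: T = B4, S = E(K, T) = 44; F6 ⊕ 44 = B2.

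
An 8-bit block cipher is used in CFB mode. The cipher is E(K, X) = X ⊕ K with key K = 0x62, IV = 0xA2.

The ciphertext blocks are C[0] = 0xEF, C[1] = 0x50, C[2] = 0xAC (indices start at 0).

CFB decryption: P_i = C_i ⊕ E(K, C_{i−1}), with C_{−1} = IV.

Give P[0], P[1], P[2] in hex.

P[0]: E(K, 0xA2) = 0xC0; 0xEF ⊕ 0xC0 = 0x2F.
P[1]: E(K, 0xEF) = 0x8D; 0x50 ⊕ 0x8D = 0xDD.
P[2]: E(K, 0x50) = 0x32; 0xAC ⊕ 0x32 = 0x9E.

P[0] = 0x2F, P[1] = 0xDD, P[2] = 0x9E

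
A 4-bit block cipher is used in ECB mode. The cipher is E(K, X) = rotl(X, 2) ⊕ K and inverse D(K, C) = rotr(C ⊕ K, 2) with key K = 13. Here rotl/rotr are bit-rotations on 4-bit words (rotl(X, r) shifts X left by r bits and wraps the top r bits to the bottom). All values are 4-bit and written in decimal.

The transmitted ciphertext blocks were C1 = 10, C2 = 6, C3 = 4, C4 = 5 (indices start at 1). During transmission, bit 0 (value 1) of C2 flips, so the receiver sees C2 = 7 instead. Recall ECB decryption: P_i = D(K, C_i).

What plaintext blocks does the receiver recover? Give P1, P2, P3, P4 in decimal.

P1 = 13, P2 = 10, P3 = 6, P4 = 2

Only C2 changed, to 7. In ECB, a change in C_i affects only P_i. Decrypting the received ciphertext:
P1: D(K, 10) = 13.
P2: D(K, 7) = 10.
P3: D(K, 4) = 6.
P4: D(K, 5) = 2.
Blocks that differ from the original plaintext: P2.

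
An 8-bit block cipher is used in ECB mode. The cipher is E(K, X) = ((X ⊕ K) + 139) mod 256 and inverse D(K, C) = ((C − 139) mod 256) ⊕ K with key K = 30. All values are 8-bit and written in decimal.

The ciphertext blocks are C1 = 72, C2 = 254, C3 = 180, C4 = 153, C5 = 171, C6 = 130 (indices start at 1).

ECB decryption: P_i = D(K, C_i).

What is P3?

P3 = 55

P3: D(K, 180) = 55.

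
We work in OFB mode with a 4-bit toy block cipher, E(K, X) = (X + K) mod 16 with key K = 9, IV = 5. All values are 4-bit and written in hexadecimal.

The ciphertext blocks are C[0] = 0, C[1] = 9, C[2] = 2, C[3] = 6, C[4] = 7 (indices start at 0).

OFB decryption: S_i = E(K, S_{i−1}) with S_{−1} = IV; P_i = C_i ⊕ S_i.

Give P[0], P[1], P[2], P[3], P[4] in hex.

P[0]: S = E(K, 5) = E; 0 ⊕ E = E.
P[1]: S = E(K, E) = 7; 9 ⊕ 7 = E.
P[2]: S = E(K, 7) = 0; 2 ⊕ 0 = 2.
P[3]: S = E(K, 0) = 9; 6 ⊕ 9 = F.
P[4]: S = E(K, 9) = 2; 7 ⊕ 2 = 5.

P[0] = E, P[1] = E, P[2] = 2, P[3] = F, P[4] = 5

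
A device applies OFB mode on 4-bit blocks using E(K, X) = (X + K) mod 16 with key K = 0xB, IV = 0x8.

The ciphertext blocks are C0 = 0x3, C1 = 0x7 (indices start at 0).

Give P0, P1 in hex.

P0 = 0x0, P1 = 0x9

OFB decryption: S_i = E(K, S_{i−1}) with S_{−1} = IV; P_i = C_i ⊕ S_i.
P0: S = E(K, 0x8) = 0x3; 0x3 ⊕ 0x3 = 0x0.
P1: S = E(K, 0x3) = 0xE; 0x7 ⊕ 0xE = 0x9.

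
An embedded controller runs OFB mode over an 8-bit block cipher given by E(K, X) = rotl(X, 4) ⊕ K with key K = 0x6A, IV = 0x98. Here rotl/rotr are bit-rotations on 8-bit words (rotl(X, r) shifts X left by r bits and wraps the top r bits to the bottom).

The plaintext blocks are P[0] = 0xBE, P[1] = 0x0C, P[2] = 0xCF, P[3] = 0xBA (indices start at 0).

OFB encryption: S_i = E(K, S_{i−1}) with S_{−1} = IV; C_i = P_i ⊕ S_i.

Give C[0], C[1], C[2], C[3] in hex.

C[0] = 0x5D, C[1] = 0x58, C[2] = 0xE0, C[3] = 0x22

C[0]: S = E(K, 0x98) = 0xE3; 0xBE ⊕ 0xE3 = 0x5D.
C[1]: S = E(K, 0xE3) = 0x54; 0x0C ⊕ 0x54 = 0x58.
C[2]: S = E(K, 0x54) = 0x2F; 0xCF ⊕ 0x2F = 0xE0.
C[3]: S = E(K, 0x2F) = 0x98; 0xBA ⊕ 0x98 = 0x22.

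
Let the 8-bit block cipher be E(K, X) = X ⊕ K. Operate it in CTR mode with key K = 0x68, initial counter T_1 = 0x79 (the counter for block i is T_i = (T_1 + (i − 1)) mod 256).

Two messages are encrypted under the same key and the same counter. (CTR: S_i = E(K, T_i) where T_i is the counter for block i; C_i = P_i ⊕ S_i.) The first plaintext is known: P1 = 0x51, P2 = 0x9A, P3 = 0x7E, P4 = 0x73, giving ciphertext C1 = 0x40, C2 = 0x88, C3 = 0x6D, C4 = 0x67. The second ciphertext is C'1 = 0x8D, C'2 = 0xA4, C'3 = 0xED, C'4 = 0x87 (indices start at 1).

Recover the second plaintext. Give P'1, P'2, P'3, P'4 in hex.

In CTR with a reused counter, both messages share the same keystream S_i, so C_i ⊕ C'_i = P_i ⊕ P'_i and thus P'_i = P_i ⊕ C_i ⊕ C'_i.
P'1: 0x51 ⊕ 0x40 ⊕ 0x8D = 0x9C.
P'2: 0x9A ⊕ 0x88 ⊕ 0xA4 = 0xB6.
P'3: 0x7E ⊕ 0x6D ⊕ 0xED = 0xFE.
P'4: 0x73 ⊕ 0x67 ⊕ 0x87 = 0x93.

P'1 = 0x9C, P'2 = 0xB6, P'3 = 0xFE, P'4 = 0x93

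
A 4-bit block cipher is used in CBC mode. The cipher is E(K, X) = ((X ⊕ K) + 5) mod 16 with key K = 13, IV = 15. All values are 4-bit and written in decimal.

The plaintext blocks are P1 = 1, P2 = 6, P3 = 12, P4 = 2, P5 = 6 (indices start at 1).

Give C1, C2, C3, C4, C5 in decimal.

CBC encryption: C_i = E(K, P_i ⊕ C_{i−1}), with C_{0} = IV.
C1: P1 ⊕ 15 = 14; E(K, 14) = 8.
C2: P2 ⊕ 8 = 14; E(K, 14) = 8.
C3: P3 ⊕ 8 = 4; E(K, 4) = 14.
C4: P4 ⊕ 14 = 12; E(K, 12) = 6.
C5: P5 ⊕ 6 = 0; E(K, 0) = 2.

C1 = 8, C2 = 8, C3 = 14, C4 = 6, C5 = 2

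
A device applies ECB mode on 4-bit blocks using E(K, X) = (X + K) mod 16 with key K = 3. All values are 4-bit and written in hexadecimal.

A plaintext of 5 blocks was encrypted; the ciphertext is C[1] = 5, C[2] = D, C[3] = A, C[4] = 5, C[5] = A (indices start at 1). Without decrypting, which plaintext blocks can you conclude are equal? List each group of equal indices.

P[1] = P[4]; P[3] = P[5]

ECB encrypts each block independently with the same key, so equal ciphertext blocks imply equal plaintext blocks.
C[1] = C[4] = 5, so P[1] = P[4].
C[3] = C[5] = A, so P[3] = P[5].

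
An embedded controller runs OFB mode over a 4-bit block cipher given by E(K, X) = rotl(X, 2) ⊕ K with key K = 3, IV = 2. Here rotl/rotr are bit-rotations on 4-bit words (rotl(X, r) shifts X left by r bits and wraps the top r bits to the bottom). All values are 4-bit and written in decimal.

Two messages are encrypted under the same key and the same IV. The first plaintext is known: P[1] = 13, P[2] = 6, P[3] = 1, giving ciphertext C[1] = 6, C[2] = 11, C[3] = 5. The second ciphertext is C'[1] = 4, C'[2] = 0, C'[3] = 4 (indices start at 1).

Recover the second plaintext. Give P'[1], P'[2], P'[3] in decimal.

In OFB with a reused IV, both messages share the same keystream S_i, so C_i ⊕ C'_i = P_i ⊕ P'_i and thus P'_i = P_i ⊕ C_i ⊕ C'_i.
P'[1]: 13 ⊕ 6 ⊕ 4 = 15.
P'[2]: 6 ⊕ 11 ⊕ 0 = 13.
P'[3]: 1 ⊕ 5 ⊕ 4 = 0.

P'[1] = 15, P'[2] = 13, P'[3] = 0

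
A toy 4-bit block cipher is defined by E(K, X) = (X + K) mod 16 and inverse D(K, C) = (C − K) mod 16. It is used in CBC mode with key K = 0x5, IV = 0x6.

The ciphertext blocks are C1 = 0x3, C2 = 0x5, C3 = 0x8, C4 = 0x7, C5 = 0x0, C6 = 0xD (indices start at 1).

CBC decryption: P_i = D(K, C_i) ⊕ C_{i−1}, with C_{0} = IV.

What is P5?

P5: D(K, 0x0) = 0xB; 0xB ⊕ 0x7 = 0xC.

P5 = 0xC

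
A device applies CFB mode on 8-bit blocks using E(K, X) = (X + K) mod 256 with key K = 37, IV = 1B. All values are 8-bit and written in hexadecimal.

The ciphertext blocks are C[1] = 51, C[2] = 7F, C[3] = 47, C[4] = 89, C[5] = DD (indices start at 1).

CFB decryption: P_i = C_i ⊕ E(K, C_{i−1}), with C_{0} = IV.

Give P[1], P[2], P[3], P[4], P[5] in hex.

P[1] = 03, P[2] = F7, P[3] = F1, P[4] = F7, P[5] = 1D

P[1]: E(K, 1B) = 52; 51 ⊕ 52 = 03.
P[2]: E(K, 51) = 88; 7F ⊕ 88 = F7.
P[3]: E(K, 7F) = B6; 47 ⊕ B6 = F1.
P[4]: E(K, 47) = 7E; 89 ⊕ 7E = F7.
P[5]: E(K, 89) = C0; DD ⊕ C0 = 1D.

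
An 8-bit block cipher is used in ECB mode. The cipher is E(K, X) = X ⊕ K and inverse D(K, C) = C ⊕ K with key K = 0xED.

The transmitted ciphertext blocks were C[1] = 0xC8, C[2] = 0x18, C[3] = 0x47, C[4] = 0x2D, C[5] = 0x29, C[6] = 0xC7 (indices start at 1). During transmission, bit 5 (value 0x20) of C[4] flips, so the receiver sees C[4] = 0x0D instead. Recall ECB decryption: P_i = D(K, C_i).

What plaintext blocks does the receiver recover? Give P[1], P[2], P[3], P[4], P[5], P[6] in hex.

P[1] = 0x25, P[2] = 0xF5, P[3] = 0xAA, P[4] = 0xE0, P[5] = 0xC4, P[6] = 0x2A

Only C[4] changed, to 0x0D. In ECB, a change in C_i affects only P_i. Decrypting the received ciphertext:
P[1]: D(K, 0xC8) = 0x25.
P[2]: D(K, 0x18) = 0xF5.
P[3]: D(K, 0x47) = 0xAA.
P[4]: D(K, 0x0D) = 0xE0.
P[5]: D(K, 0x29) = 0xC4.
P[6]: D(K, 0xC7) = 0x2A.
Blocks that differ from the original plaintext: P[4].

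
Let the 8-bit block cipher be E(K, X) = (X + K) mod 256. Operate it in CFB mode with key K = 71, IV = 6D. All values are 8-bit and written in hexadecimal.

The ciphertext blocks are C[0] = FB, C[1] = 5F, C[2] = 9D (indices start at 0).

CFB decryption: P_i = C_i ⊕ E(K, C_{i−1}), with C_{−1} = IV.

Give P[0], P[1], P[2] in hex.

P[0] = 25, P[1] = 33, P[2] = 4D

P[0]: E(K, 6D) = DE; FB ⊕ DE = 25.
P[1]: E(K, FB) = 6C; 5F ⊕ 6C = 33.
P[2]: E(K, 5F) = D0; 9D ⊕ D0 = 4D.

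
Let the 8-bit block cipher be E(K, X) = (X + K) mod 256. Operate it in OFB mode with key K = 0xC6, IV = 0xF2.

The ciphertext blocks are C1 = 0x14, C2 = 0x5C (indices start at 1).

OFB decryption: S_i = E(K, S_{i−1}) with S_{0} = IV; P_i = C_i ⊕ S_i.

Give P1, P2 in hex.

P1 = 0xAC, P2 = 0x22

P1: S = E(K, 0xF2) = 0xB8; 0x14 ⊕ 0xB8 = 0xAC.
P2: S = E(K, 0xB8) = 0x7E; 0x5C ⊕ 0x7E = 0x22.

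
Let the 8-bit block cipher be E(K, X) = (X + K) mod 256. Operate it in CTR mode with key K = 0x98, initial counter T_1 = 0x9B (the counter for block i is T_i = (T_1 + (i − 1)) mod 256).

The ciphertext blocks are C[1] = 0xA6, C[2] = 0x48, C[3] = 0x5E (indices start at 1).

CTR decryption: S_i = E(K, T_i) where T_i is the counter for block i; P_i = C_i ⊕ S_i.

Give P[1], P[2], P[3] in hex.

P[1] = 0x95, P[2] = 0x7C, P[3] = 0x6B

P[1]: T = 0x9B, S = E(K, T) = 0x33; 0xA6 ⊕ 0x33 = 0x95.
P[2]: T = 0x9C, S = E(K, T) = 0x34; 0x48 ⊕ 0x34 = 0x7C.
P[3]: T = 0x9D, S = E(K, T) = 0x35; 0x5E ⊕ 0x35 = 0x6B.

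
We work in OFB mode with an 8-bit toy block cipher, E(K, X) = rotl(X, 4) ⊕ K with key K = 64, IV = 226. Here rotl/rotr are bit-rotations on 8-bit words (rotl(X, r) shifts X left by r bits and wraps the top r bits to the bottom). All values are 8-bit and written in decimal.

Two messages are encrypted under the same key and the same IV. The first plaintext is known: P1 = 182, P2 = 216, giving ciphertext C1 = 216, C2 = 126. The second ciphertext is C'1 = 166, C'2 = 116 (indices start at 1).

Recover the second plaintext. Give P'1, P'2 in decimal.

In OFB with a reused IV, both messages share the same keystream S_i, so C_i ⊕ C'_i = P_i ⊕ P'_i and thus P'_i = P_i ⊕ C_i ⊕ C'_i.
P'1: 182 ⊕ 216 ⊕ 166 = 200.
P'2: 216 ⊕ 126 ⊕ 116 = 210.

P'1 = 200, P'2 = 210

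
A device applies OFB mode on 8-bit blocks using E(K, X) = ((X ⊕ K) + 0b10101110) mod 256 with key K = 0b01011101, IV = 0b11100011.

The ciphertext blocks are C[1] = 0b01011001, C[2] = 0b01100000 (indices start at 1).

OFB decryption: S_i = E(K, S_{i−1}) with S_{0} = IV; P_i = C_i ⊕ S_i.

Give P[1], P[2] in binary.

P[1] = 0b00110101, P[2] = 0b10111111

P[1]: S = E(K, 0b11100011) = 0b01101100; 0b01011001 ⊕ 0b01101100 = 0b00110101.
P[2]: S = E(K, 0b01101100) = 0b11011111; 0b01100000 ⊕ 0b11011111 = 0b10111111.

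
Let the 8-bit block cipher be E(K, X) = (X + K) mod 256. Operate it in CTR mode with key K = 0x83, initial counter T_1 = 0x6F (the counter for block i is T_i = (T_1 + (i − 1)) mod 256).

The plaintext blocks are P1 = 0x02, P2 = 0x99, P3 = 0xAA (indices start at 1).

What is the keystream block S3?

CTR encryption: S_i = E(K, T_i) where T_i is the counter for block i; C_i = P_i ⊕ S_i.
C1: T = 0x6F, S = E(K, T) = 0xF2; 0x02 ⊕ 0xF2 = 0xF0.
C2: T = 0x70, S = E(K, T) = 0xF3; 0x99 ⊕ 0xF3 = 0x6A.
C3: T = 0x71, S = E(K, T) = 0xF4; 0xAA ⊕ 0xF4 = 0x5E.
So S3 = 0xF4.

0xF4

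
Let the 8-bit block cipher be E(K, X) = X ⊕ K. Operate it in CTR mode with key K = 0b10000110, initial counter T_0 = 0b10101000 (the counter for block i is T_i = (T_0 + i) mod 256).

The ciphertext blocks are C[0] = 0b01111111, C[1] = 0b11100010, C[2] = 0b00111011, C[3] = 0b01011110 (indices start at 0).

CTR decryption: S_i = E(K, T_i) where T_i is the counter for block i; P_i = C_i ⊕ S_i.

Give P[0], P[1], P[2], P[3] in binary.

P[0]: T = 0b10101000, S = E(K, T) = 0b00101110; 0b01111111 ⊕ 0b00101110 = 0b01010001.
P[1]: T = 0b10101001, S = E(K, T) = 0b00101111; 0b11100010 ⊕ 0b00101111 = 0b11001101.
P[2]: T = 0b10101010, S = E(K, T) = 0b00101100; 0b00111011 ⊕ 0b00101100 = 0b00010111.
P[3]: T = 0b10101011, S = E(K, T) = 0b00101101; 0b01011110 ⊕ 0b00101101 = 0b01110011.

P[0] = 0b01010001, P[1] = 0b11001101, P[2] = 0b00010111, P[3] = 0b01110011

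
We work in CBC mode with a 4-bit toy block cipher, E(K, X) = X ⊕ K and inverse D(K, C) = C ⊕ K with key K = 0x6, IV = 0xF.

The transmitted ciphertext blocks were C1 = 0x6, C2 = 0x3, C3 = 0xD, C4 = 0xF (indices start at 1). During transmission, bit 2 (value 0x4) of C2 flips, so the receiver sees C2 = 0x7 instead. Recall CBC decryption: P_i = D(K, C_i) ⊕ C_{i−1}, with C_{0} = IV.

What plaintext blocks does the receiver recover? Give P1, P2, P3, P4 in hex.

P1 = 0xF, P2 = 0x7, P3 = 0xC, P4 = 0x4

Only C2 changed, to 0x7. In CBC, a change in C_i garbles P_i and flips the same bit in P_{i+1}. Decrypting the received ciphertext:
P1: D(K, 0x6) = 0x0; 0x0 ⊕ 0xF = 0xF.
P2: D(K, 0x7) = 0x1; 0x1 ⊕ 0x6 = 0x7.
P3: D(K, 0xD) = 0xB; 0xB ⊕ 0x7 = 0xC.
P4: D(K, 0xF) = 0x9; 0x9 ⊕ 0xD = 0x4.
Blocks that differ from the original plaintext: P2, P3.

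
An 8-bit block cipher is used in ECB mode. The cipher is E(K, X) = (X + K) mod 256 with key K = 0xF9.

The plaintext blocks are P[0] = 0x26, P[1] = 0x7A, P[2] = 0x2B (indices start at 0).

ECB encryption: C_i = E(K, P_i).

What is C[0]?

C[0]: E(K, 0x26) = 0x1F.

C[0] = 0x1F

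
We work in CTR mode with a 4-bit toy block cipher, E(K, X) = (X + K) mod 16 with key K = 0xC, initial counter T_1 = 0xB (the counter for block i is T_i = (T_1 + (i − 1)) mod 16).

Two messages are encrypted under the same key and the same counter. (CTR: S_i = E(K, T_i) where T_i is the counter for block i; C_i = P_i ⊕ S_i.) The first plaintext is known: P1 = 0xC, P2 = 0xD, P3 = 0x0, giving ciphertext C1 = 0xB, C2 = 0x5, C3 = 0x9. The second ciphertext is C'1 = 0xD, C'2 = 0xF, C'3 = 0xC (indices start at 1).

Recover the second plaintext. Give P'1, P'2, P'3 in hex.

In CTR with a reused counter, both messages share the same keystream S_i, so C_i ⊕ C'_i = P_i ⊕ P'_i and thus P'_i = P_i ⊕ C_i ⊕ C'_i.
P'1: 0xC ⊕ 0xB ⊕ 0xD = 0xA.
P'2: 0xD ⊕ 0x5 ⊕ 0xF = 0x7.
P'3: 0x0 ⊕ 0x9 ⊕ 0xC = 0x5.

P'1 = 0xA, P'2 = 0x7, P'3 = 0x5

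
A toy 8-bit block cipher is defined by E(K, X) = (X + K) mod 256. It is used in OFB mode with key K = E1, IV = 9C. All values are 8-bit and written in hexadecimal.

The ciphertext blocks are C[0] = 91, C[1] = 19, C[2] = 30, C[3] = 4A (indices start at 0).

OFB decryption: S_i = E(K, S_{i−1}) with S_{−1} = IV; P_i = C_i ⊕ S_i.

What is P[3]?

P[3] = 6A

P[0]: S = E(K, 9C) = 7D; 91 ⊕ 7D = EC.
P[1]: S = E(K, 7D) = 5E; 19 ⊕ 5E = 47.
P[2]: S = E(K, 5E) = 3F; 30 ⊕ 3F = 0F.
P[3]: S = E(K, 3F) = 20; 4A ⊕ 20 = 6A.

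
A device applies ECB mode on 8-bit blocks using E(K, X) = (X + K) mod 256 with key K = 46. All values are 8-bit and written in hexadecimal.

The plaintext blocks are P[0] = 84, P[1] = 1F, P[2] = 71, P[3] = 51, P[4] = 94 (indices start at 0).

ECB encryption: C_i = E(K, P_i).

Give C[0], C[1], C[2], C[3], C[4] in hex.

C[0] = CA, C[1] = 65, C[2] = B7, C[3] = 97, C[4] = DA

C[0]: E(K, 84) = CA.
C[1]: E(K, 1F) = 65.
C[2]: E(K, 71) = B7.
C[3]: E(K, 51) = 97.
C[4]: E(K, 94) = DA.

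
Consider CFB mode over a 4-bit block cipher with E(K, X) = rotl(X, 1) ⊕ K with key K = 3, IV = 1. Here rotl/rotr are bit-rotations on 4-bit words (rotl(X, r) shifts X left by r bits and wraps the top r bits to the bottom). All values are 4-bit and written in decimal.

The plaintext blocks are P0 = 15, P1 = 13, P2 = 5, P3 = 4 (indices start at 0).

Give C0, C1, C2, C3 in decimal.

C0 = 14, C1 = 3, C2 = 0, C3 = 7

CFB encryption: C_i = P_i ⊕ E(K, C_{i−1}), with C_{−1} = IV.
C0: E(K, 1) = 1; 15 ⊕ 1 = 14.
C1: E(K, 14) = 14; 13 ⊕ 14 = 3.
C2: E(K, 3) = 5; 5 ⊕ 5 = 0.
C3: E(K, 0) = 3; 4 ⊕ 3 = 7.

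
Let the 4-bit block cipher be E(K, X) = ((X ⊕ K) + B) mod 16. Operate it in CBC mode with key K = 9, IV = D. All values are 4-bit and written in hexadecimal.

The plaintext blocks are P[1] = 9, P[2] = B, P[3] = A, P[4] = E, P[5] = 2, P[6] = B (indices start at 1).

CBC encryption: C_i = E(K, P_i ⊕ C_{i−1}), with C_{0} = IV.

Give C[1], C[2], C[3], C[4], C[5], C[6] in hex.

C[1]: P[1] ⊕ D = 4; E(K, 4) = 8.
C[2]: P[2] ⊕ 8 = 3; E(K, 3) = 5.
C[3]: P[3] ⊕ 5 = F; E(K, F) = 1.
C[4]: P[4] ⊕ 1 = F; E(K, F) = 1.
C[5]: P[5] ⊕ 1 = 3; E(K, 3) = 5.
C[6]: P[6] ⊕ 5 = E; E(K, E) = 2.

C[1] = 8, C[2] = 5, C[3] = 1, C[4] = 1, C[5] = 5, C[6] = 2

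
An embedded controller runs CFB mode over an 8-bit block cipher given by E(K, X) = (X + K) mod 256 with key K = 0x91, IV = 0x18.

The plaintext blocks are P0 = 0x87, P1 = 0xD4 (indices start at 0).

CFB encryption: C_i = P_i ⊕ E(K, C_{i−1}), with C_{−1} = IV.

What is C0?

C0 = 0x2E

C0: E(K, 0x18) = 0xA9; 0x87 ⊕ 0xA9 = 0x2E.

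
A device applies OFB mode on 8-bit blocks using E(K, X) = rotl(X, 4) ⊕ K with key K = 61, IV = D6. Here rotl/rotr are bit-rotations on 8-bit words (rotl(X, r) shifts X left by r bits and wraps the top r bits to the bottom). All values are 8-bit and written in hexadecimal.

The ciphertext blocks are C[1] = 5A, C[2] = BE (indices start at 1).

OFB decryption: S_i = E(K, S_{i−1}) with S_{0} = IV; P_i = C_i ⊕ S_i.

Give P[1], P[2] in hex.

P[1] = 56, P[2] = 1F

P[1]: S = E(K, D6) = 0C; 5A ⊕ 0C = 56.
P[2]: S = E(K, 0C) = A1; BE ⊕ A1 = 1F.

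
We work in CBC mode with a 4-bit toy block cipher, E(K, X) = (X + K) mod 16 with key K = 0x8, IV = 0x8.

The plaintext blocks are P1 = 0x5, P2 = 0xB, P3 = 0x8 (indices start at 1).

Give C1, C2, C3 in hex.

CBC encryption: C_i = E(K, P_i ⊕ C_{i−1}), with C_{0} = IV.
C1: P1 ⊕ 0x8 = 0xD; E(K, 0xD) = 0x5.
C2: P2 ⊕ 0x5 = 0xE; E(K, 0xE) = 0x6.
C3: P3 ⊕ 0x6 = 0xE; E(K, 0xE) = 0x6.

C1 = 0x5, C2 = 0x6, C3 = 0x6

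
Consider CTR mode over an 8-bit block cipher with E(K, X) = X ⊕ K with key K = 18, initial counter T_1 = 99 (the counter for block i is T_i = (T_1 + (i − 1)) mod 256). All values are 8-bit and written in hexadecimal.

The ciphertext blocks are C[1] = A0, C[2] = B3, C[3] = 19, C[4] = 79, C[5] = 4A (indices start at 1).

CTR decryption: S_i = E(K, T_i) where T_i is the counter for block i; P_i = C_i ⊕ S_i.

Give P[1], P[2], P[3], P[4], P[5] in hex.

P[1] = 21, P[2] = 31, P[3] = 9A, P[4] = FD, P[5] = CF

P[1]: T = 99, S = E(K, T) = 81; A0 ⊕ 81 = 21.
P[2]: T = 9A, S = E(K, T) = 82; B3 ⊕ 82 = 31.
P[3]: T = 9B, S = E(K, T) = 83; 19 ⊕ 83 = 9A.
P[4]: T = 9C, S = E(K, T) = 84; 79 ⊕ 84 = FD.
P[5]: T = 9D, S = E(K, T) = 85; 4A ⊕ 85 = CF.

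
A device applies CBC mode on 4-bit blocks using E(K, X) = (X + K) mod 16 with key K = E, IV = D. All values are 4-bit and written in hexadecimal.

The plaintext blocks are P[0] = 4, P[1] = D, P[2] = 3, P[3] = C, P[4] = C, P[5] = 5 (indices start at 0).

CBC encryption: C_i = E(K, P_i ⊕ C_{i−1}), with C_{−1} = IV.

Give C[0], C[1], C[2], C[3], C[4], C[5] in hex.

C[0]: P[0] ⊕ D = 9; E(K, 9) = 7.
C[1]: P[1] ⊕ 7 = A; E(K, A) = 8.
C[2]: P[2] ⊕ 8 = B; E(K, B) = 9.
C[3]: P[3] ⊕ 9 = 5; E(K, 5) = 3.
C[4]: P[4] ⊕ 3 = F; E(K, F) = D.
C[5]: P[5] ⊕ D = 8; E(K, 8) = 6.

C[0] = 7, C[1] = 8, C[2] = 9, C[3] = 3, C[4] = D, C[5] = 6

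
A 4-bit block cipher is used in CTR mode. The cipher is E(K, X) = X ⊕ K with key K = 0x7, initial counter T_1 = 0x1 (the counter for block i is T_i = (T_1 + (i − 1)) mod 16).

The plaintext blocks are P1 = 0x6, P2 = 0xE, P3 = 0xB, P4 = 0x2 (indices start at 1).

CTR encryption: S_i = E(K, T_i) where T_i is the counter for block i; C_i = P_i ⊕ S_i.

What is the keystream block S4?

0x3

C1: T = 0x1, S = E(K, T) = 0x6; 0x6 ⊕ 0x6 = 0x0.
C2: T = 0x2, S = E(K, T) = 0x5; 0xE ⊕ 0x5 = 0xB.
C3: T = 0x3, S = E(K, T) = 0x4; 0xB ⊕ 0x4 = 0xF.
C4: T = 0x4, S = E(K, T) = 0x3; 0x2 ⊕ 0x3 = 0x1.
So S4 = 0x3.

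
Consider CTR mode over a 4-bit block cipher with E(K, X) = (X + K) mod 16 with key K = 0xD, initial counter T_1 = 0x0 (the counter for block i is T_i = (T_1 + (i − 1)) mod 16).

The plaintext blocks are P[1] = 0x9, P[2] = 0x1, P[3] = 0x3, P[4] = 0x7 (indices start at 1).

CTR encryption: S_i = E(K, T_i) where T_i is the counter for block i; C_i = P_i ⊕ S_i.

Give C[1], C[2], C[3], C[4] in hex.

C[1] = 0x4, C[2] = 0xF, C[3] = 0xC, C[4] = 0x7

C[1]: T = 0x0, S = E(K, T) = 0xD; 0x9 ⊕ 0xD = 0x4.
C[2]: T = 0x1, S = E(K, T) = 0xE; 0x1 ⊕ 0xE = 0xF.
C[3]: T = 0x2, S = E(K, T) = 0xF; 0x3 ⊕ 0xF = 0xC.
C[4]: T = 0x3, S = E(K, T) = 0x0; 0x7 ⊕ 0x0 = 0x7.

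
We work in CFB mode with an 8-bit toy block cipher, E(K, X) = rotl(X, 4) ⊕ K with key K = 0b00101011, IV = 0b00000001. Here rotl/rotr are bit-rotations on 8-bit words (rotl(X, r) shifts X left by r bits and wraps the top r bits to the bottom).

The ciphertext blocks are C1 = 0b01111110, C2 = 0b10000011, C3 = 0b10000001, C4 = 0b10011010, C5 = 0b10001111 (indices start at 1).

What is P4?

CFB decryption: P_i = C_i ⊕ E(K, C_{i−1}), with C_{0} = IV.
P4: E(K, 0b10000001) = 0b00110011; 0b10011010 ⊕ 0b00110011 = 0b10101001.

P4 = 0b10101001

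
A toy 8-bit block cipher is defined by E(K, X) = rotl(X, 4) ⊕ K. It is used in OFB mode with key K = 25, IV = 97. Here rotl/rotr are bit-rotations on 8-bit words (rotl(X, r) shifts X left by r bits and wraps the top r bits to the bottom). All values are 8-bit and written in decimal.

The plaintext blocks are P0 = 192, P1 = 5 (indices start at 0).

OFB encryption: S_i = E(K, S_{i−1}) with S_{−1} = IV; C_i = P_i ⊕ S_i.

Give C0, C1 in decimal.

C0 = 207, C1 = 236

C0: S = E(K, 97) = 15; 192 ⊕ 15 = 207.
C1: S = E(K, 15) = 233; 5 ⊕ 233 = 236.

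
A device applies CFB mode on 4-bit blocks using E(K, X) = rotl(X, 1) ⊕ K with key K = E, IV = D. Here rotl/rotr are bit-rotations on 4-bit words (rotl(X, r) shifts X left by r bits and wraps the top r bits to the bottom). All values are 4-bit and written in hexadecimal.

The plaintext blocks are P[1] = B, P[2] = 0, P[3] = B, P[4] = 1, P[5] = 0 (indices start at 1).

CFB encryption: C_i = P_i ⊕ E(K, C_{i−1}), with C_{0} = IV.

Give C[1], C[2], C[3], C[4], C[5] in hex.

C[1]: E(K, D) = 5; B ⊕ 5 = E.
C[2]: E(K, E) = 3; 0 ⊕ 3 = 3.
C[3]: E(K, 3) = 8; B ⊕ 8 = 3.
C[4]: E(K, 3) = 8; 1 ⊕ 8 = 9.
C[5]: E(K, 9) = D; 0 ⊕ D = D.

C[1] = E, C[2] = 3, C[3] = 3, C[4] = 9, C[5] = D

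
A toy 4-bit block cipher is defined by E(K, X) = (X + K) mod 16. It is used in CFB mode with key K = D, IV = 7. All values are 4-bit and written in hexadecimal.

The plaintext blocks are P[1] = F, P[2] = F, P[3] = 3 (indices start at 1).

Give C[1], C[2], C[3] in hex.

C[1] = B, C[2] = 7, C[3] = 7

CFB encryption: C_i = P_i ⊕ E(K, C_{i−1}), with C_{0} = IV.
C[1]: E(K, 7) = 4; F ⊕ 4 = B.
C[2]: E(K, B) = 8; F ⊕ 8 = 7.
C[3]: E(K, 7) = 4; 3 ⊕ 4 = 7.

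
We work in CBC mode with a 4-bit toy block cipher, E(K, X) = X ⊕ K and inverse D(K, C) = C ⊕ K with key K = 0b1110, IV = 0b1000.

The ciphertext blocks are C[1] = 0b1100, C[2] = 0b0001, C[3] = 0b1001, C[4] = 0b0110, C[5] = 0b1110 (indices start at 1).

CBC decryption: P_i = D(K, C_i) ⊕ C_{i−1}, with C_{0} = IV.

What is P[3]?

P[3] = 0b0110

P[3]: D(K, 0b1001) = 0b0111; 0b0111 ⊕ 0b0001 = 0b0110.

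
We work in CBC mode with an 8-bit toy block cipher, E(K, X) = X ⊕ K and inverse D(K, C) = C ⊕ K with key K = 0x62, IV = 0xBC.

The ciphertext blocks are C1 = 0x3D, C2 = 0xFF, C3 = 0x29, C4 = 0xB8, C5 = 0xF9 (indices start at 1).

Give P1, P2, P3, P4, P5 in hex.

P1 = 0xE3, P2 = 0xA0, P3 = 0xB4, P4 = 0xF3, P5 = 0x23

CBC decryption: P_i = D(K, C_i) ⊕ C_{i−1}, with C_{0} = IV.
P1: D(K, 0x3D) = 0x5F; 0x5F ⊕ 0xBC = 0xE3.
P2: D(K, 0xFF) = 0x9D; 0x9D ⊕ 0x3D = 0xA0.
P3: D(K, 0x29) = 0x4B; 0x4B ⊕ 0xFF = 0xB4.
P4: D(K, 0xB8) = 0xDA; 0xDA ⊕ 0x29 = 0xF3.
P5: D(K, 0xF9) = 0x9B; 0x9B ⊕ 0xB8 = 0x23.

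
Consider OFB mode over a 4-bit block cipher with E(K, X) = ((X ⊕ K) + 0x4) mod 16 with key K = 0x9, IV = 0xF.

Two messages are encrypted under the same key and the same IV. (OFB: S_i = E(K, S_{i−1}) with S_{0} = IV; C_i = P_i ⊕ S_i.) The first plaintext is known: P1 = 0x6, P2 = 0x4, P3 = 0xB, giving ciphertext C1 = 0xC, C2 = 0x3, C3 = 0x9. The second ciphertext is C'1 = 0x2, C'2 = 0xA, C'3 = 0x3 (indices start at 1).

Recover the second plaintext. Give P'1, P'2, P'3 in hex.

In OFB with a reused IV, both messages share the same keystream S_i, so C_i ⊕ C'_i = P_i ⊕ P'_i and thus P'_i = P_i ⊕ C_i ⊕ C'_i.
P'1: 0x6 ⊕ 0xC ⊕ 0x2 = 0x8.
P'2: 0x4 ⊕ 0x3 ⊕ 0xA = 0xD.
P'3: 0xB ⊕ 0x9 ⊕ 0x3 = 0x1.

P'1 = 0x8, P'2 = 0xD, P'3 = 0x1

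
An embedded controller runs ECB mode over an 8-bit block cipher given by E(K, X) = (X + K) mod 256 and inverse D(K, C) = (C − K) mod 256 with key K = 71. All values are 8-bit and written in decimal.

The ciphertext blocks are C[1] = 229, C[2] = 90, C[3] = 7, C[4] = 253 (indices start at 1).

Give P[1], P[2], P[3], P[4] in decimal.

P[1] = 158, P[2] = 19, P[3] = 192, P[4] = 182

ECB decryption: P_i = D(K, C_i).
P[1]: D(K, 229) = 158.
P[2]: D(K, 90) = 19.
P[3]: D(K, 7) = 192.
P[4]: D(K, 253) = 182.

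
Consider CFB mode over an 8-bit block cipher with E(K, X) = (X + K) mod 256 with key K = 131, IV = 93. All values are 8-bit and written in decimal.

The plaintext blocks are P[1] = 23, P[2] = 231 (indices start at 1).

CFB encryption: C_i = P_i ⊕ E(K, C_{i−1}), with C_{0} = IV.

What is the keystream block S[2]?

C[1]: E(K, 93) = 224; 23 ⊕ 224 = 247.
C[2]: E(K, 247) = 122; 231 ⊕ 122 = 157.
So S[2] = 122.

122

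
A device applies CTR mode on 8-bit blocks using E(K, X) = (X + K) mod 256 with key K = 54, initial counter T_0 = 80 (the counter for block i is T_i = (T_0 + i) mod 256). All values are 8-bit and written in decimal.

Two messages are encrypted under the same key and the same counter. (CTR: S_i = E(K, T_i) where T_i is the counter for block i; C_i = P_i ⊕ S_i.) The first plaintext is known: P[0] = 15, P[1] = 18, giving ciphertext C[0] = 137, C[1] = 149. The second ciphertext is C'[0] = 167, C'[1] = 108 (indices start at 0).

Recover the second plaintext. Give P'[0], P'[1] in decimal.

In CTR with a reused counter, both messages share the same keystream S_i, so C_i ⊕ C'_i = P_i ⊕ P'_i and thus P'_i = P_i ⊕ C_i ⊕ C'_i.
P'[0]: 15 ⊕ 137 ⊕ 167 = 33.
P'[1]: 18 ⊕ 149 ⊕ 108 = 235.

P'[0] = 33, P'[1] = 235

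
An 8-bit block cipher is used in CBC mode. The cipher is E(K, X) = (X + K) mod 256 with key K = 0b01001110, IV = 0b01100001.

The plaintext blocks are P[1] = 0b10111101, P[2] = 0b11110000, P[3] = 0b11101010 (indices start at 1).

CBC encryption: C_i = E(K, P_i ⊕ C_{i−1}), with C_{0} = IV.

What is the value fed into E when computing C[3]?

C[1]: P[1] ⊕ 0b01100001 = 0b11011100; E(K, 0b11011100) = 0b00101010.
C[2]: P[2] ⊕ 0b00101010 = 0b11011010; E(K, 0b11011010) = 0b00101000.
C[3]: P[3] ⊕ 0b00101000 = 0b11000010; E(K, 0b11000010) = 0b00010000.
So the input to E for block [3] is 0b11000010.

0b11000010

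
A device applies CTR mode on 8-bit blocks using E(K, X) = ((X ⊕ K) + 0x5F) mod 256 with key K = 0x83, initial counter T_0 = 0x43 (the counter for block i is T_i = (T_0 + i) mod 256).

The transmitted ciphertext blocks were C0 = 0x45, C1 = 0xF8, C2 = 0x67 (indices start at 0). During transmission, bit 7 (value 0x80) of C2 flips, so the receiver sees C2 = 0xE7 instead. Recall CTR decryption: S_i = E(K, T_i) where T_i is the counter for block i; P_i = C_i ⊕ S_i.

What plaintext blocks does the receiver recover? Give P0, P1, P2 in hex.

P0 = 0x5A, P1 = 0xDE, P2 = 0xC2

Only C2 changed, to 0xE7. In CTR, a change in C_i flips the same bit in P_i only; the keystream is unaffected. Decrypting the received ciphertext:
P0: T = 0x43, S = E(K, T) = 0x1F; 0x45 ⊕ 0x1F = 0x5A.
P1: T = 0x44, S = E(K, T) = 0x26; 0xF8 ⊕ 0x26 = 0xDE.
P2: T = 0x45, S = E(K, T) = 0x25; 0xE7 ⊕ 0x25 = 0xC2.
Blocks that differ from the original plaintext: P2.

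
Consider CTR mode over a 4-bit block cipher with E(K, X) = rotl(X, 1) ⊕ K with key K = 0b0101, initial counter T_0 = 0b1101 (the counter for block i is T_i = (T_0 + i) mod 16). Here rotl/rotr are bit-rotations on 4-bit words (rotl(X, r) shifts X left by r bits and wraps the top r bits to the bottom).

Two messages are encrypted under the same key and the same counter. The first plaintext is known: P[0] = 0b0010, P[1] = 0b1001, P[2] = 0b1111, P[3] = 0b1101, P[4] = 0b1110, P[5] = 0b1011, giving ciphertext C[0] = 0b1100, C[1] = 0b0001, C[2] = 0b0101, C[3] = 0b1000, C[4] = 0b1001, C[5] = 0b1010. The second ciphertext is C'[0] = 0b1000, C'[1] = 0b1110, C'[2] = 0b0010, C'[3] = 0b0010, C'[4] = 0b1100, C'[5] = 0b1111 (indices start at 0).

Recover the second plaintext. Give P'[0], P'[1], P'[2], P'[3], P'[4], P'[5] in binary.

In CTR with a reused counter, both messages share the same keystream S_i, so C_i ⊕ C'_i = P_i ⊕ P'_i and thus P'_i = P_i ⊕ C_i ⊕ C'_i.
P'[0]: 0b0010 ⊕ 0b1100 ⊕ 0b1000 = 0b0110.
P'[1]: 0b1001 ⊕ 0b0001 ⊕ 0b1110 = 0b0110.
P'[2]: 0b1111 ⊕ 0b0101 ⊕ 0b0010 = 0b1000.
P'[3]: 0b1101 ⊕ 0b1000 ⊕ 0b0010 = 0b0111.
P'[4]: 0b1110 ⊕ 0b1001 ⊕ 0b1100 = 0b1011.
P'[5]: 0b1011 ⊕ 0b1010 ⊕ 0b1111 = 0b1110.

P'[0] = 0b0110, P'[1] = 0b0110, P'[2] = 0b1000, P'[3] = 0b0111, P'[4] = 0b1011, P'[5] = 0b1110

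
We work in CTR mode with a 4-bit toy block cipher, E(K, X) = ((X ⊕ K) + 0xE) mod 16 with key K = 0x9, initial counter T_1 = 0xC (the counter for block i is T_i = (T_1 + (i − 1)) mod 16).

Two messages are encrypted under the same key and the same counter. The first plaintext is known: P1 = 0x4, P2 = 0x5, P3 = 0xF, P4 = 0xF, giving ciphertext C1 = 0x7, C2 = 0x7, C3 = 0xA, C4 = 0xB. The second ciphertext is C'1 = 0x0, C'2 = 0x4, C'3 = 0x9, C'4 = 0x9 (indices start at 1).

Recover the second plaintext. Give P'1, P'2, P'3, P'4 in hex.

In CTR with a reused counter, both messages share the same keystream S_i, so C_i ⊕ C'_i = P_i ⊕ P'_i and thus P'_i = P_i ⊕ C_i ⊕ C'_i.
P'1: 0x4 ⊕ 0x7 ⊕ 0x0 = 0x3.
P'2: 0x5 ⊕ 0x7 ⊕ 0x4 = 0x6.
P'3: 0xF ⊕ 0xA ⊕ 0x9 = 0xC.
P'4: 0xF ⊕ 0xB ⊕ 0x9 = 0xD.

P'1 = 0x3, P'2 = 0x6, P'3 = 0xC, P'4 = 0xD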